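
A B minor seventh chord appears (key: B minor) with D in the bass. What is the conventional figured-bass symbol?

6/5

D is the third of B minor seventh, so the chord is in first inversion.
A seventh chord in first inversion is figured 6/5/3, conventionally abbreviated 6/5.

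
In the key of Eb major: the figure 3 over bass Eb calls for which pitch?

G

Counting 2 letter steps above Eb lands on G; in Eb major, that letter is G.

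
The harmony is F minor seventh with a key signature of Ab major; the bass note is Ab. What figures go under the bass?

Ab is the third of F minor seventh, so the chord is in first inversion.
A seventh chord in first inversion is figured 6/5/3, conventionally abbreviated 6/5.

6/5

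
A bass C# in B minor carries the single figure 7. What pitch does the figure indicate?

Counting 6 letter steps above C# lands on B; in B minor, that letter is B.

B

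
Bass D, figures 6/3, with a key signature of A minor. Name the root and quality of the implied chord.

The figures 6/3 indicate a triad in first inversion.
In first inversion the root lies a sixth above the bass: a sixth above D in A minor is B.
The chord tones are D, F, B, giving B diminished.

B diminished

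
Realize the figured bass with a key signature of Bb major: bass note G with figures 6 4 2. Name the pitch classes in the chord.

A second above G in this key is A.
A fourth above G in this key is C.
A sixth above G in this key is Eb.
Together with the bass G, this spells A half-diminished seventh in third inversion.

G, A, C, Eb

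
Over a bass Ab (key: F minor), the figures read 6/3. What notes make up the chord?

Ab, C, F

A third above Ab in this key is C.
A sixth above Ab in this key is F.
Together with the bass Ab, this spells F minor in first inversion.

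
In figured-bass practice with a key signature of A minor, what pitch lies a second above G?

Counting 1 letter step above G lands on A; in A minor, that letter is A.

A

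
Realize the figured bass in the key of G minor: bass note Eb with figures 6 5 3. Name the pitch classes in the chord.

A third above Eb in this key is G.
A fifth above Eb in this key is Bb.
A sixth above Eb in this key is C.
Together with the bass Eb, this spells C minor seventh in first inversion.

Eb, G, Bb, C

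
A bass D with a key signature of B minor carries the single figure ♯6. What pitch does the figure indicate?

Counting 5 letter steps above D lands on B; in B minor, that letter is B.
The #6 figure raises it a semitone, giving B#.

B#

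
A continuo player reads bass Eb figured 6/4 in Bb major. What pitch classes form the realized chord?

A fourth above Eb in this key is A.
A sixth above Eb in this key is C.
Together with the bass Eb, this spells A diminished in second inversion.

Eb, A, C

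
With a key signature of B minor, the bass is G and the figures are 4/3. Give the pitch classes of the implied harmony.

The written figures 4/3 are shorthand for 6/4/3: the 6 is implied.
A third above G in this key is B.
A fourth above G in this key is C#.
A sixth above G in this key is E.
Together with the bass G, this spells C# half-diminished seventh in second inversion.

G, B, C#, E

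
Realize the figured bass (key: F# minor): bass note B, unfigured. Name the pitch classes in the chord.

An unfigured bass implies 5/3.
A third above B in this key is D.
A fifth above B in this key is F#.
Together with the bass B, this spells B minor in root position.

B, D, F#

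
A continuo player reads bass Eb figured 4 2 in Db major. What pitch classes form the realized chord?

The written figures 4 2 are shorthand for 6/4/2: the 6 is implied.
A second above Eb in this key is F.
A fourth above Eb in this key is Ab.
A sixth above Eb in this key is C.
Together with the bass Eb, this spells F minor seventh in third inversion.

Eb, F, Ab, C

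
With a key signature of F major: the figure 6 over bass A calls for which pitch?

Counting 5 letter steps above A lands on F; in F major, that letter is F.

F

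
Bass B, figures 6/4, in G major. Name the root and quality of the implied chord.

The figures 6/4 indicate a triad in second inversion.
In second inversion the root lies a fourth above the bass: a fourth above B in G major is E.
The chord tones are B, E, G, giving E minor.

E minor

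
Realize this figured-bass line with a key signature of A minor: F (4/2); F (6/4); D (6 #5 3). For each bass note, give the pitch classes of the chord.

F (6/4/2): F, G, B, D.
F (6/4): F, B, D.
D (6/#5/3): D, F, A#, B.

F, G, B, D | F, B, D | D, F, A#, B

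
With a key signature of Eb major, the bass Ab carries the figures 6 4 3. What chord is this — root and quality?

D half-diminished seventh

The figures 6 4 3 indicate a seventh chord in second inversion.
In second inversion the root lies a fourth above the bass: a fourth above Ab in Eb major is D.
The chord tones are Ab, C, D, F, giving D half-diminished seventh.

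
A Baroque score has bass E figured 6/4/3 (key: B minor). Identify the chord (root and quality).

A dominant seventh

The figures 6/4/3 indicate a seventh chord in second inversion.
In second inversion the root lies a fourth above the bass: a fourth above E in B minor is A.
The chord tones are E, G, A, C#, giving A dominant seventh.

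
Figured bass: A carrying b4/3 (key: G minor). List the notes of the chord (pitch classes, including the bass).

A, C, Db, F

The written figures b4/3 are shorthand for 6/4/3: the 6 is implied.
A third above A in this key is C.
A fourth above A in this key is D, lowered to Db by the flat.
A sixth above A in this key is F.
Together with the bass A, this spells Db augmented major seventh in second inversion.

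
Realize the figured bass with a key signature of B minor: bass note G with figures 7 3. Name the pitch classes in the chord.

G, B, D, F#

The written figures 7 3 are shorthand for 7/5/3: the 5 is implied.
A third above G in this key is B.
A fifth above G in this key is D.
A seventh above G in this key is F#.
Together with the bass G, this spells G major seventh in root position.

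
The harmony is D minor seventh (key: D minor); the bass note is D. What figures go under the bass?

7

D is the root of D minor seventh, so the chord is in root position.
A seventh chord in root position is figured 7/5/3, conventionally abbreviated 7.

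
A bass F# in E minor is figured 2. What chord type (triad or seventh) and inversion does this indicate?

2 is shorthand for 6/4/2.
Intervals of 6/4/2 above the bass form a seventh chord; the bass is the seventh, so this is third inversion.

seventh chord, third inversion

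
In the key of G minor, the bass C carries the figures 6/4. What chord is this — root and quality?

F major

The figures 6/4 indicate a triad in second inversion.
In second inversion the root lies a fourth above the bass: a fourth above C in G minor is F.
The chord tones are C, F, A, giving F major.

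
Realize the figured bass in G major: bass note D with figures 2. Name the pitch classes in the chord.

D, E, G, B

The written figures 2 are shorthand for 6/4/2: the 6/4 are implied.
A second above D in this key is E.
A fourth above D in this key is G.
A sixth above D in this key is B.
Together with the bass D, this spells E minor seventh in third inversion.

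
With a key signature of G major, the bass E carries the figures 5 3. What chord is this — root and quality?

E minor

The figures 5 3 indicate a triad in root position.
In root position the bass is the root, so the root is E.
The chord tones are E, G, B, giving E minor.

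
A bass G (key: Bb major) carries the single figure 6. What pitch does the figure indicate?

Counting 5 letter steps above G lands on E; in Bb major, that letter is Eb.

Eb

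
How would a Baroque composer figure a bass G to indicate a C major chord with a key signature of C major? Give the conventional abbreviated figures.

6/4

G is the fifth of C major, so the chord is in second inversion.
A triad in second inversion is figured 6/4, conventionally abbreviated 6/4.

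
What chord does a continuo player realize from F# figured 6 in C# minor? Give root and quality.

D# diminished

The figures 6 indicate a triad in first inversion.
In first inversion the root lies a sixth above the bass: a sixth above F# in C# minor is D#.
The chord tones are F#, A, D#, giving D# diminished.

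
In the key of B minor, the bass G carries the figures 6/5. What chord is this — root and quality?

The figures 6/5 indicate a seventh chord in first inversion.
In first inversion the root lies a sixth above the bass: a sixth above G in B minor is E.
The chord tones are G, B, D, E, giving E minor seventh.

E minor seventh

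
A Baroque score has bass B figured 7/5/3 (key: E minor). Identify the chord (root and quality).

B minor seventh

The figures 7/5/3 indicate a seventh chord in root position.
In root position the bass is the root, so the root is B.
The chord tones are B, D, F#, A, giving B minor seventh.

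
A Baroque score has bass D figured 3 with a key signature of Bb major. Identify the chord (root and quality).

The figures 3 indicate a triad in root position.
In root position the bass is the root, so the root is D.
The chord tones are D, F, A, giving D minor.

D minor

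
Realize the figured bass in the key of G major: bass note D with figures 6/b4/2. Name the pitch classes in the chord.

D, E, Gb, B

A second above D in this key is E.
A fourth above D in this key is G, lowered to Gb by the flat.
A sixth above D in this key is B.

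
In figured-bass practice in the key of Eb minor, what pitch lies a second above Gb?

Ab

Counting 1 letter step above Gb lands on A; in Eb minor, that letter is Ab.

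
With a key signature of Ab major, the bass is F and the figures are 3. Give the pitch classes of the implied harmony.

The written figures 3 are shorthand for 5/3: the 5 is implied.
A third above F in this key is Ab.
A fifth above F in this key is C.
Together with the bass F, this spells F minor in root position.

F, Ab, C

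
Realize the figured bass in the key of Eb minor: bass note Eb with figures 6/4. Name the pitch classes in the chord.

Eb, Ab, Cb

A fourth above Eb in this key is Ab.
A sixth above Eb in this key is Cb.
Together with the bass Eb, this spells Ab minor in second inversion.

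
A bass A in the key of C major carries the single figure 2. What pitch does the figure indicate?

Counting 1 letter step above A lands on B; in C major, that letter is B.

B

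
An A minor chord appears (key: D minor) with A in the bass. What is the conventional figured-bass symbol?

no figures

A is the root of A minor, so the chord is in root position.
A triad in root position is figured 5/3, conventionally abbreviated (no figures — root-position triad).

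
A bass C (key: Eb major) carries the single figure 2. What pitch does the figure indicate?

D

Counting 1 letter step above C lands on D; in Eb major, that letter is D.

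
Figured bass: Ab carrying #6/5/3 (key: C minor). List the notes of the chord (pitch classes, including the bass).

Ab, C, Eb, F#

A third above Ab in this key is C.
A fifth above Ab in this key is Eb.
A sixth above Ab in this key is F, raised to F# by the sharp.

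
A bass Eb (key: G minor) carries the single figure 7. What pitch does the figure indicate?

D

Counting 6 letter steps above Eb lands on D; in G minor, that letter is D.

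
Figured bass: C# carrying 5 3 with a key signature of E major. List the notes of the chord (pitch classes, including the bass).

A third above C# in this key is E.
A fifth above C# in this key is G#.
Together with the bass C#, this spells C# minor in root position.

C#, E, G#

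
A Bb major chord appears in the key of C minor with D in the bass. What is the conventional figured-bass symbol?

D is the third of Bb major, so the chord is in first inversion.
A triad in first inversion is figured 6/3, conventionally abbreviated 6.

6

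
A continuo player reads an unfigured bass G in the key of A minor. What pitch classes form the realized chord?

An unfigured bass implies 5/3.
A third above G in this key is B.
A fifth above G in this key is D.
Together with the bass G, this spells G major in root position.

G, B, D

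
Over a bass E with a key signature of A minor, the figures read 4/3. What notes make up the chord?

The written figures 4/3 are shorthand for 6/4/3: the 6 is implied.
A third above E in this key is G.
A fourth above E in this key is A.
A sixth above E in this key is C.
Together with the bass E, this spells A minor seventh in second inversion.

E, G, A, C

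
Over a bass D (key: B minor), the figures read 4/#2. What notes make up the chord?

D, E#, G, B

The written figures 4/#2 are shorthand for 6/4/2: the 6 is implied.
A second above D in this key is E, raised to E# by the sharp.
A fourth above D in this key is G.
A sixth above D in this key is B.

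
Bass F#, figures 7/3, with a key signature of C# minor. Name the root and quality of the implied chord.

F# minor seventh

The figures 7/3 indicate a seventh chord in root position.
In root position the bass is the root, so the root is F#.
The chord tones are F#, A, C#, E, giving F# minor seventh.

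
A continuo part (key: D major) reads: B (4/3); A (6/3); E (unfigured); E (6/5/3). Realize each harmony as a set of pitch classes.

B, D, E, G | A, C#, F# | E, G, B | E, G, B, C#

B (6/4/3): B, D, E, G.
A (6/3): A, C#, F#.
E (5/3): E, G, B.
E (6/5/3): E, G, B, C#.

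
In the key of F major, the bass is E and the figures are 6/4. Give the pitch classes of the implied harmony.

A fourth above E in this key is A.
A sixth above E in this key is C.
Together with the bass E, this spells A minor in second inversion.

E, A, C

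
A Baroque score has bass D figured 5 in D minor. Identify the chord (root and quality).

The figures 5 indicate a triad in root position.
In root position the bass is the root, so the root is D.
The chord tones are D, F, A, giving D minor.

D minor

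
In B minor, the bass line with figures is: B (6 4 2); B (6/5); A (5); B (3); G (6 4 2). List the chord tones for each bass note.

B (6/4/2): B, C#, E, G.
B (6/5/3): B, D, F#, G.
A (5/3): A, C#, E.
B (5/3): B, D, F#.
G (6/4/2): G, A, C#, E.

B, C#, E, G | B, D, F#, G | A, C#, E | B, D, F# | G, A, C#, E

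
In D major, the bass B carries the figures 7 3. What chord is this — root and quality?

The figures 7 3 indicate a seventh chord in root position.
In root position the bass is the root, so the root is B.
The chord tones are B, D, F#, A, giving B minor seventh.

B minor seventh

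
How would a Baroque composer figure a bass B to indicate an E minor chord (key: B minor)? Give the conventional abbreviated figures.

B is the fifth of E minor, so the chord is in second inversion.
A triad in second inversion is figured 6/4, conventionally abbreviated 6/4.

6/4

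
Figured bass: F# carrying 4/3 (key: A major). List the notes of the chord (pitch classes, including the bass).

The written figures 4/3 are shorthand for 6/4/3: the 6 is implied.
A third above F# in this key is A.
A fourth above F# in this key is B.
A sixth above F# in this key is D.
Together with the bass F#, this spells B minor seventh in second inversion.

F#, A, B, D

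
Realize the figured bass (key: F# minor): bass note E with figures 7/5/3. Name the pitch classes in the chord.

E, G#, B, D

A third above E in this key is G#.
A fifth above E in this key is B.
A seventh above E in this key is D.
Together with the bass E, this spells E dominant seventh in root position.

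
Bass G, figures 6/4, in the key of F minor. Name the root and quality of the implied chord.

The figures 6/4 indicate a triad in second inversion.
In second inversion the root lies a fourth above the bass: a fourth above G in F minor is C.
The chord tones are G, C, Eb, giving C minor.

C minor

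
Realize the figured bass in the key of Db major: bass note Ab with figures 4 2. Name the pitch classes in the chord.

The written figures 4 2 are shorthand for 6/4/2: the 6 is implied.
A second above Ab in this key is Bb.
A fourth above Ab in this key is Db.
A sixth above Ab in this key is F.
Together with the bass Ab, this spells Bb minor seventh in third inversion.

Ab, Bb, Db, F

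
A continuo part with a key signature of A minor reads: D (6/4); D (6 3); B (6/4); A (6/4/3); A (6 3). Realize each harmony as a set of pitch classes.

D, G, B | D, F, B | B, E, G | A, C, D, F | A, C, F

D (6/4): D, G, B.
D (6/3): D, F, B.
B (6/4): B, E, G.
A (6/4/3): A, C, D, F.
A (6/3): A, C, F.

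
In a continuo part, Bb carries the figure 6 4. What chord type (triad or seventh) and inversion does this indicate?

triad, second inversion

Intervals of 6/4 above the bass form a triad; the bass is the fifth, so this is second inversion.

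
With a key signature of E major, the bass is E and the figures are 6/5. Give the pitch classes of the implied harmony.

The written figures 6/5 are shorthand for 6/5/3: the 3 is implied.
A third above E in this key is G#.
A fifth above E in this key is B.
A sixth above E in this key is C#.
Together with the bass E, this spells C# minor seventh in first inversion.

E, G#, B, C#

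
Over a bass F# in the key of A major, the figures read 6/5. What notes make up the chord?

F#, A, C#, D

The written figures 6/5 are shorthand for 6/5/3: the 3 is implied.
A third above F# in this key is A.
A fifth above F# in this key is C#.
A sixth above F# in this key is D.
Together with the bass F#, this spells D major seventh in first inversion.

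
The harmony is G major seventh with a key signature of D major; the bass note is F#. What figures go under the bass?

F# is the seventh of G major seventh, so the chord is in third inversion.
A seventh chord in third inversion is figured 6/4/2, conventionally abbreviated 4/2.

4/2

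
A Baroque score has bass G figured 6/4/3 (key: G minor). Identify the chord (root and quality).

C minor seventh

The figures 6/4/3 indicate a seventh chord in second inversion.
In second inversion the root lies a fourth above the bass: a fourth above G in G minor is C.
The chord tones are G, Bb, C, Eb, giving C minor seventh.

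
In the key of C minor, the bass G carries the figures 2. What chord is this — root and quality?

Ab major seventh

The figures 2 indicate a seventh chord in third inversion.
In third inversion the root lies a second above the bass: a second above G in C minor is Ab.
The chord tones are G, Ab, C, Eb, giving Ab major seventh.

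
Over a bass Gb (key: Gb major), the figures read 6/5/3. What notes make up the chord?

A third above Gb in this key is Bb.
A fifth above Gb in this key is Db.
A sixth above Gb in this key is Eb.
Together with the bass Gb, this spells Eb minor seventh in first inversion.

Gb, Bb, Db, Eb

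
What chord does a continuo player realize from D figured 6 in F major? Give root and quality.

The figures 6 indicate a triad in first inversion.
In first inversion the root lies a sixth above the bass: a sixth above D in F major is Bb.
The chord tones are D, F, Bb, giving Bb major.

Bb major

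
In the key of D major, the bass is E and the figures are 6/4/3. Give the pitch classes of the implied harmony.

A third above E in this key is G.
A fourth above E in this key is A.
A sixth above E in this key is C#.
Together with the bass E, this spells A dominant seventh in second inversion.

E, G, A, C#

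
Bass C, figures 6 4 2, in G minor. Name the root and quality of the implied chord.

The figures 6 4 2 indicate a seventh chord in third inversion.
In third inversion the root lies a second above the bass: a second above C in G minor is D.
The chord tones are C, D, F, A, giving D minor seventh.

D minor seventh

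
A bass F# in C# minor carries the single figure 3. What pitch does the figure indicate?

A

Counting 2 letter steps above F# lands on A; in C# minor, that letter is A.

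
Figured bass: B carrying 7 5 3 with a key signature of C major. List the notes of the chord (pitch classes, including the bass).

B, D, F, A

A third above B in this key is D.
A fifth above B in this key is F.
A seventh above B in this key is A.
Together with the bass B, this spells B half-diminished seventh in root position.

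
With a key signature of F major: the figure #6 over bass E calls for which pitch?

Counting 5 letter steps above E lands on C; in F major, that letter is C.
The #6 figure raises it a semitone, giving C#.

C#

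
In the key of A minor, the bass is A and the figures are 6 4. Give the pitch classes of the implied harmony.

A, D, F

A fourth above A in this key is D.
A sixth above A in this key is F.
Together with the bass A, this spells D minor in second inversion.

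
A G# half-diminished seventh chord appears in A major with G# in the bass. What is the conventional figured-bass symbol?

G# is the root of G# half-diminished seventh, so the chord is in root position.
A seventh chord in root position is figured 7/5/3, conventionally abbreviated 7.

7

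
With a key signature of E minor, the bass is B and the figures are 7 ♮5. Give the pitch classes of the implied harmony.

B, D, F, A

The written figures 7 ♮5 are shorthand for 7/5/3: the 3 is implied.
A third above B in this key is D.
A fifth above B in this key is F#, made natural (F) by the ♮ figure.
A seventh above B in this key is A.
Together with the bass B, this spells B half-diminished seventh in root position.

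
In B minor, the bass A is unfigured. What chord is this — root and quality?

A major

An unfigured bass indicates a triad in root position.
In root position the bass is the root, so the root is A.
The chord tones are A, C#, E, giving A major.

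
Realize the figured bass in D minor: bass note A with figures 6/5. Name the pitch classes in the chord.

The written figures 6/5 are shorthand for 6/5/3: the 3 is implied.
A third above A in this key is C.
A fifth above A in this key is E.
A sixth above A in this key is F.
Together with the bass A, this spells F major seventh in first inversion.

A, C, E, F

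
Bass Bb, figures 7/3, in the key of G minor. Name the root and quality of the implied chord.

The figures 7/3 indicate a seventh chord in root position.
In root position the bass is the root, so the root is Bb.
The chord tones are Bb, D, F, A, giving Bb major seventh.

Bb major seventh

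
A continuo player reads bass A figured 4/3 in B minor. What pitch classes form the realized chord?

A, C#, D, F#

The written figures 4/3 are shorthand for 6/4/3: the 6 is implied.
A third above A in this key is C#.
A fourth above A in this key is D.
A sixth above A in this key is F#.
Together with the bass A, this spells D major seventh in second inversion.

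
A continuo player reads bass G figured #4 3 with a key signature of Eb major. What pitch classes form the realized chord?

The written figures #4 3 are shorthand for 6/4/3: the 6 is implied.
A third above G in this key is Bb.
A fourth above G in this key is C, raised to C# by the sharp.
A sixth above G in this key is Eb.

G, Bb, C#, Eb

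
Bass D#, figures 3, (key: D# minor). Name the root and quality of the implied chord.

The figures 3 indicate a triad in root position.
In root position the bass is the root, so the root is D#.
The chord tones are D#, F#, A#, giving D# minor.

D# minor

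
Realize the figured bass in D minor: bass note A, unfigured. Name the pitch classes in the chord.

An unfigured bass implies 5/3.
A third above A in this key is C.
A fifth above A in this key is E.
Together with the bass A, this spells A minor in root position.

A, C, E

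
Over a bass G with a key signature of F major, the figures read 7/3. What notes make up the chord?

The written figures 7/3 are shorthand for 7/5/3: the 5 is implied.
A third above G in this key is Bb.
A fifth above G in this key is D.
A seventh above G in this key is F.
Together with the bass G, this spells G minor seventh in root position.

G, Bb, D, F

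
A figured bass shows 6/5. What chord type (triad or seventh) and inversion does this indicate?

6/5 is shorthand for 6/5/3.
Intervals of 6/5/3 above the bass form a seventh chord; the bass is the third, so this is first inversion.

seventh chord, first inversion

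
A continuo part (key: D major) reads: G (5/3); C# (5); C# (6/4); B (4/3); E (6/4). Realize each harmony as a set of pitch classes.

G (5/3): G, B, D.
C# (5/3): C#, E, G.
C# (6/4): C#, F#, A.
B (6/4/3): B, D, E, G.
E (6/4): E, A, C#.

G, B, D | C#, E, G | C#, F#, A | B, D, E, G | E, A, C#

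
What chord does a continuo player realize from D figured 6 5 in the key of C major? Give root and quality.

B half-diminished seventh

The figures 6 5 indicate a seventh chord in first inversion.
In first inversion the root lies a sixth above the bass: a sixth above D in C major is B.
The chord tones are D, F, A, B, giving B half-diminished seventh.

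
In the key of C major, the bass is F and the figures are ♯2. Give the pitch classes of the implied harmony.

The written figures ♯2 are shorthand for 6/4/2: the 6/4 are implied.
A second above F in this key is G, raised to G# by the sharp.
A fourth above F in this key is B.
A sixth above F in this key is D.
Together with the bass F, this spells G# diminished seventh in third inversion.

F, G#, B, D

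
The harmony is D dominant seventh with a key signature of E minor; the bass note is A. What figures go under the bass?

A is the fifth of D dominant seventh, so the chord is in second inversion.
A seventh chord in second inversion is figured 6/4/3, conventionally abbreviated 4/3.

4/3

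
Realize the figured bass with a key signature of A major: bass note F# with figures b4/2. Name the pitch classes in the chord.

F#, G#, Bb, D

The written figures b4/2 are shorthand for 6/4/2: the 6 is implied.
A second above F# in this key is G#.
A fourth above F# in this key is B, lowered to Bb by the flat.
A sixth above F# in this key is D.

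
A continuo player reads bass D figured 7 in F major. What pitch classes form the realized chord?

D, F, A, C

The written figures 7 are shorthand for 7/5/3: the 5/3 are implied.
A third above D in this key is F.
A fifth above D in this key is A.
A seventh above D in this key is C.
Together with the bass D, this spells D minor seventh in root position.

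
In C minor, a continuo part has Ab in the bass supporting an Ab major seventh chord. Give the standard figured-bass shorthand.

Ab is the root of Ab major seventh, so the chord is in root position.
A seventh chord in root position is figured 7/5/3, conventionally abbreviated 7.

7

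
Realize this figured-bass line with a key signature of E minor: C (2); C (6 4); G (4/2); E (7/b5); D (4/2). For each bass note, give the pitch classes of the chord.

C, D, F#, A | C, F#, A | G, A, C, E | E, G, Bb, D | D, E, G, B

C (6/4/2): C, D, F#, A.
C (6/4): C, F#, A.
G (6/4/2): G, A, C, E.
E (7/b5/3): E, G, Bb, D.
D (6/4/2): D, E, G, B.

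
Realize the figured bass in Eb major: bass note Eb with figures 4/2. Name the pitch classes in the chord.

Eb, F, Ab, C

The written figures 4/2 are shorthand for 6/4/2: the 6 is implied.
A second above Eb in this key is F.
A fourth above Eb in this key is Ab.
A sixth above Eb in this key is C.
Together with the bass Eb, this spells F minor seventh in third inversion.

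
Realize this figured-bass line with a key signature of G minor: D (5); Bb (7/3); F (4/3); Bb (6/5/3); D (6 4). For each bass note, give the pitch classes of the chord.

D (5/3): D, F, A.
Bb (7/5/3): Bb, D, F, A.
F (6/4/3): F, A, Bb, D.
Bb (6/5/3): Bb, D, F, G.
D (6/4): D, G, Bb.

D, F, A | Bb, D, F, A | F, A, Bb, D | Bb, D, F, G | D, G, Bb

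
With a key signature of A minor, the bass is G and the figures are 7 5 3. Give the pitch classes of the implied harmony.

G, B, D, F

A third above G in this key is B.
A fifth above G in this key is D.
A seventh above G in this key is F.
Together with the bass G, this spells G dominant seventh in root position.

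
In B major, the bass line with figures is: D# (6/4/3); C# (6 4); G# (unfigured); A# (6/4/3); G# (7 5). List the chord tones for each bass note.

D# (6/4/3): D#, F#, G#, B.
C# (6/4): C#, F#, A#.
G# (5/3): G#, B, D#.
A# (6/4/3): A#, C#, D#, F#.
G# (7/5/3): G#, B, D#, F#.

D#, F#, G#, B | C#, F#, A# | G#, B, D# | A#, C#, D#, F# | G#, B, D#, F#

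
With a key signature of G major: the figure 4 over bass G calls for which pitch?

C

Counting 3 letter steps above G lands on C; in G major, that letter is C.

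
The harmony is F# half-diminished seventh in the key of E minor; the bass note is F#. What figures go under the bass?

7

F# is the root of F# half-diminished seventh, so the chord is in root position.
A seventh chord in root position is figured 7/5/3, conventionally abbreviated 7.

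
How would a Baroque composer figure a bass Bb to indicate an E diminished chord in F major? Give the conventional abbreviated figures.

Bb is the fifth of E diminished, so the chord is in second inversion.
A triad in second inversion is figured 6/4, conventionally abbreviated 6/4.

6/4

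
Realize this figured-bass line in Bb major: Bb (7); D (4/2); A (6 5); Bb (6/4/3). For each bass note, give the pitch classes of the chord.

Bb, D, F, A | D, Eb, G, Bb | A, C, Eb, F | Bb, D, Eb, G

Bb (7/5/3): Bb, D, F, A.
D (6/4/2): D, Eb, G, Bb.
A (6/5/3): A, C, Eb, F.
Bb (6/4/3): Bb, D, Eb, G.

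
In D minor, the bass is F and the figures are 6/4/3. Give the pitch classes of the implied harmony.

F, A, Bb, D

A third above F in this key is A.
A fourth above F in this key is Bb.
A sixth above F in this key is D.
Together with the bass F, this spells Bb major seventh in second inversion.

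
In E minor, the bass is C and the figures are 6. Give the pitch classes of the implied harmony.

C, E, A

The written figures 6 are shorthand for 6/3: the 3 is implied.
A third above C in this key is E.
A sixth above C in this key is A.
Together with the bass C, this spells A minor in first inversion.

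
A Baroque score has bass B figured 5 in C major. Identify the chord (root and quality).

The figures 5 indicate a triad in root position.
In root position the bass is the root, so the root is B.
The chord tones are B, D, F, giving B diminished.

B diminished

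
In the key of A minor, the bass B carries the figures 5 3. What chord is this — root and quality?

B diminished

The figures 5 3 indicate a triad in root position.
In root position the bass is the root, so the root is B.
The chord tones are B, D, F, giving B diminished.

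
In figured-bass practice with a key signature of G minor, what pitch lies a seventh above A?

G

Counting 6 letter steps above A lands on G; in G minor, that letter is G.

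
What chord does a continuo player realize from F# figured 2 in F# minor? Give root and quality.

The figures 2 indicate a seventh chord in third inversion.
In third inversion the root lies a second above the bass: a second above F# in F# minor is G#.
The chord tones are F#, G#, B, D, giving G# half-diminished seventh.

G# half-diminished seventh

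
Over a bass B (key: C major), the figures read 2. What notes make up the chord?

B, C, E, G

The written figures 2 are shorthand for 6/4/2: the 6/4 are implied.
A second above B in this key is C.
A fourth above B in this key is E.
A sixth above B in this key is G.
Together with the bass B, this spells C major seventh in third inversion.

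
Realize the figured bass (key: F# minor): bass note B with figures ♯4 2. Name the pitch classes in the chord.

B, C#, E#, G#

The written figures ♯4 2 are shorthand for 6/4/2: the 6 is implied.
A second above B in this key is C#.
A fourth above B in this key is E, raised to E# by the sharp.
A sixth above B in this key is G#.
Together with the bass B, this spells C# dominant seventh in third inversion.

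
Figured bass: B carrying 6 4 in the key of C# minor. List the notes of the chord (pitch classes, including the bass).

B, E, G#

A fourth above B in this key is E.
A sixth above B in this key is G#.
Together with the bass B, this spells E major in second inversion.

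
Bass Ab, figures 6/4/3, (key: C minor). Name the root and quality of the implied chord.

The figures 6/4/3 indicate a seventh chord in second inversion.
In second inversion the root lies a fourth above the bass: a fourth above Ab in C minor is D.
The chord tones are Ab, C, D, F, giving D half-diminished seventh.

D half-diminished seventh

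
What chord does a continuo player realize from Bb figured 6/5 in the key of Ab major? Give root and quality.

The figures 6/5 indicate a seventh chord in first inversion.
In first inversion the root lies a sixth above the bass: a sixth above Bb in Ab major is G.
The chord tones are Bb, Db, F, G, giving G half-diminished seventh.

G half-diminished seventh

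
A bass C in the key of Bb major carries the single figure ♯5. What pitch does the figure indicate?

Counting 4 letter steps above C lands on G; in Bb major, that letter is G.
The #5 figure raises it a semitone, giving G#.

G#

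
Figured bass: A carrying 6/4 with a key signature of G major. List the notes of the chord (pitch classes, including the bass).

A, D, F#

A fourth above A in this key is D.
A sixth above A in this key is F#.
Together with the bass A, this spells D major in second inversion.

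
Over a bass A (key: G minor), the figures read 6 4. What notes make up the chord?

A, D, F

A fourth above A in this key is D.
A sixth above A in this key is F.
Together with the bass A, this spells D minor in second inversion.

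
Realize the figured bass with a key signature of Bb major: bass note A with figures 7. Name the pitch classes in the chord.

A, C, Eb, G

The written figures 7 are shorthand for 7/5/3: the 5/3 are implied.
A third above A in this key is C.
A fifth above A in this key is Eb.
A seventh above A in this key is G.
Together with the bass A, this spells A half-diminished seventh in root position.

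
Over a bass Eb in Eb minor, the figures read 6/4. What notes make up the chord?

A fourth above Eb in this key is Ab.
A sixth above Eb in this key is Cb.
Together with the bass Eb, this spells Ab minor in second inversion.

Eb, Ab, Cb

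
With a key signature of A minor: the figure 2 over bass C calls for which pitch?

D

Counting 1 letter step above C lands on D; in A minor, that letter is D.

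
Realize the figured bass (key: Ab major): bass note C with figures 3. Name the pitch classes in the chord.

C, Eb, G

The written figures 3 are shorthand for 5/3: the 5 is implied.
A third above C in this key is Eb.
A fifth above C in this key is G.
Together with the bass C, this spells C minor in root position.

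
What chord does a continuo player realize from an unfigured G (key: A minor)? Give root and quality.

An unfigured bass indicates a triad in root position.
In root position the bass is the root, so the root is G.
The chord tones are G, B, D, giving G major.

G major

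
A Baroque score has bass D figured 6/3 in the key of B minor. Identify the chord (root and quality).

The figures 6/3 indicate a triad in first inversion.
In first inversion the root lies a sixth above the bass: a sixth above D in B minor is B.
The chord tones are D, F#, B, giving B minor.

B minor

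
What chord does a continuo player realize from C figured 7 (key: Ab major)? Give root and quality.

C minor seventh

The figures 7 indicate a seventh chord in root position.
In root position the bass is the root, so the root is C.
The chord tones are C, Eb, G, Bb, giving C minor seventh.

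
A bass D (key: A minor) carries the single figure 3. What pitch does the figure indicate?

Counting 2 letter steps above D lands on F; in A minor, that letter is F.

F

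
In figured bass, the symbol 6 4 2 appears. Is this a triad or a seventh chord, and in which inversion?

Intervals of 6/4/2 above the bass form a seventh chord; the bass is the seventh, so this is third inversion.

seventh chord, third inversion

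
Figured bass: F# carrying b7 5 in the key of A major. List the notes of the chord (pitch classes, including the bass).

The written figures b7 5 are shorthand for 7/5/3: the 3 is implied.
A third above F# in this key is A.
A fifth above F# in this key is C#.
A seventh above F# in this key is E, lowered to Eb by the flat.

F#, A, C#, Eb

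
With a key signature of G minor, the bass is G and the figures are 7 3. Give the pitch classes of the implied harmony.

G, Bb, D, F

The written figures 7 3 are shorthand for 7/5/3: the 5 is implied.
A third above G in this key is Bb.
A fifth above G in this key is D.
A seventh above G in this key is F.
Together with the bass G, this spells G minor seventh in root position.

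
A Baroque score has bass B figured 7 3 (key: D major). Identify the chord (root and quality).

B minor seventh

The figures 7 3 indicate a seventh chord in root position.
In root position the bass is the root, so the root is B.
The chord tones are B, D, F#, A, giving B minor seventh.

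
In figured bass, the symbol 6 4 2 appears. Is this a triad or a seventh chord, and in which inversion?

Intervals of 6/4/2 above the bass form a seventh chord; the bass is the seventh, so this is third inversion.

seventh chord, third inversion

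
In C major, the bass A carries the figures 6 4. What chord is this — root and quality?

D minor

The figures 6 4 indicate a triad in second inversion.
In second inversion the root lies a fourth above the bass: a fourth above A in C major is D.
The chord tones are A, D, F, giving D minor.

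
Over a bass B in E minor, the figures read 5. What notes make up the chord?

The written figures 5 are shorthand for 5/3: the 3 is implied.
A third above B in this key is D.
A fifth above B in this key is F#.
Together with the bass B, this spells B minor in root position.

B, D, F#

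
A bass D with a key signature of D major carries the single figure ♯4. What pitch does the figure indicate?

Counting 3 letter steps above D lands on G; in D major, that letter is G.
The #4 figure raises it a semitone, giving G#.

G#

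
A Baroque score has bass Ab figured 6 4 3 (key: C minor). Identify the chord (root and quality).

The figures 6 4 3 indicate a seventh chord in second inversion.
In second inversion the root lies a fourth above the bass: a fourth above Ab in C minor is D.
The chord tones are Ab, C, D, F, giving D half-diminished seventh.

D half-diminished seventh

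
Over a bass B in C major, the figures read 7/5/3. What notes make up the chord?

A third above B in this key is D.
A fifth above B in this key is F.
A seventh above B in this key is A.
Together with the bass B, this spells B half-diminished seventh in root position.

B, D, F, A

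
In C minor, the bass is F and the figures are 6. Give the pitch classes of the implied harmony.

F, Ab, D

The written figures 6 are shorthand for 6/3: the 3 is implied.
A third above F in this key is Ab.
A sixth above F in this key is D.
Together with the bass F, this spells D diminished in first inversion.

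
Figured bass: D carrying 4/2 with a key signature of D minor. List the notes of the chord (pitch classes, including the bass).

The written figures 4/2 are shorthand for 6/4/2: the 6 is implied.
A second above D in this key is E.
A fourth above D in this key is G.
A sixth above D in this key is Bb.
Together with the bass D, this spells E half-diminished seventh in third inversion.

D, E, G, Bb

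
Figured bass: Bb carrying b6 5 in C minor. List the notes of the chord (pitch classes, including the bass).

The written figures b6 5 are shorthand for 6/5/3: the 3 is implied.
A third above Bb in this key is D.
A fifth above Bb in this key is F.
A sixth above Bb in this key is G, lowered to Gb by the flat.
Together with the bass Bb, this spells Gb augmented major seventh in first inversion.

Bb, D, F, Gb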